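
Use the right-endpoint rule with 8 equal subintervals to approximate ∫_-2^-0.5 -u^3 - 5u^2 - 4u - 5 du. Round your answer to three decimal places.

Δu = (-0.5 − (-2))/8 = 0.1875.
Right endpoints: -1.8125, -1.625, -1.4375, -1.25, -1.0625, -0.875, -0.6875, -0.5.
f(-1.8125) = -33675/4096, f(-1.625) = -3795/512, f(-1.4375) = -27081/4096, f(-1.25) = -5.859375, f(-1.0625) = -21279/4096, f(-0.875) = -2385/512, f(-0.6875) = -17565/4096, f(-0.5) = -4.125.
Sum = Δu · [f(-1.8125) + f(-1.625) + f(-1.4375) + ...].
Sum ≈ -8.695.

-8.695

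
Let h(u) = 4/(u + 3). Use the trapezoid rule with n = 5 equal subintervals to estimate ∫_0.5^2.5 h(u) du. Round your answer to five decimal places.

1.81053

Δu = (2.5 − 0.5)/5 = 0.4.
h(0.5) = 8/7, h(0.9) = 40/39, h(1.3) = 40/43, h(1.7) = 40/47, h(2.1) = 40/51, h(2.5) = 8/11.
T_5 = (Δu/2)·[h(u_0) + 2h(u_1) + ... + 2h(u_{4}) + h(u_5)].
Sum ≈ 1.81053.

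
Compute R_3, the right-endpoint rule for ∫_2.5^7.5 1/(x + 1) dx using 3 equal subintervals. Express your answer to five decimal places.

Δx = (7.5 − 2.5)/3 = 5/3.
Right endpoints: 25/6, 35/6, 7.5.
f(25/6) = 6/31, f(35/6) = 6/41, f(7.5) = 2/17.
Sum = Δx · [f(25/6) + f(35/6) + f(7.5)].
Sum ≈ 0.76256.

0.76256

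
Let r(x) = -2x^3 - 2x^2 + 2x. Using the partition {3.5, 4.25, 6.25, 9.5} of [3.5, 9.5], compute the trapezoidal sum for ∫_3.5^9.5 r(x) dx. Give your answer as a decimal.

-4790.71875

Subinterval widths: 0.75, 2, 3.25.
r(3.5) = -103.25, r(4.25) = -181.15625, r(6.25) = -553.90625, r(9.5) = -1876.25.
On each subinterval the trapezoid contributes (Δx_i/2)·[r(x_{i-1}) + r(x_i)].
Sum = -4790.71875.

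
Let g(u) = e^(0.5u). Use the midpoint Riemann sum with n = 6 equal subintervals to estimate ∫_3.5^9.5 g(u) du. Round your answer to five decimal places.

217.38782

Δu = (9.5 − 3.5)/6 = 1.
Midpoints: 4, 5, 6, 7, 8, 9.
g(4) ≈ 7.38906, g(5) ≈ 12.18249, g(6) ≈ 20.08554, g(7) ≈ 33.11545, g(8) ≈ 54.59815, g(9) ≈ 90.01713.
Sum = Δu · [g(4) + g(5) + g(6) + ...].
Sum ≈ 217.38782.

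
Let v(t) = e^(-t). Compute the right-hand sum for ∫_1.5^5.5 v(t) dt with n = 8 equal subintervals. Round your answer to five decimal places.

Δt = (5.5 − 1.5)/8 = 0.5.
Right endpoints: 2, 2.5, 3, 3.5, 4, 4.5, 5, 5.5.
v(2) ≈ 0.13534, v(2.5) ≈ 0.08208, v(3) ≈ 0.04979, v(3.5) ≈ 0.03020, v(4) ≈ 0.01832, v(4.5) ≈ 0.01111, v(5) ≈ 0.00674, v(5.5) ≈ 0.00409.
Sum = Δt · [v(2) + v(2.5) + v(3) + ...].
Sum ≈ 0.16883.

0.16883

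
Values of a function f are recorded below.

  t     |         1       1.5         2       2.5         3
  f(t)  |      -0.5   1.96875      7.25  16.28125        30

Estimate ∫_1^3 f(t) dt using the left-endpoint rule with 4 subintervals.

Δt = 0.5.
Sum = 0.5·[(-0.5) + 1.96875 + 7.25 + 16.28125] = 12.5.

12.5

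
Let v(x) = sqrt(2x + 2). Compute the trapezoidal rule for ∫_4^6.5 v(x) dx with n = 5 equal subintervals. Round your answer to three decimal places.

Δx = (6.5 − 4)/5 = 0.5.
v(4) ≈ 3.162, v(4.5) ≈ 3.317, v(5) ≈ 3.464, v(5.5) ≈ 3.606, v(6) ≈ 3.742, v(6.5) ≈ 3.873.
T_5 = (Δx/2)·[v(x_0) + 2v(x_1) + ... + 2v(x_{4}) + v(x_5)].
Sum ≈ 8.823.

8.823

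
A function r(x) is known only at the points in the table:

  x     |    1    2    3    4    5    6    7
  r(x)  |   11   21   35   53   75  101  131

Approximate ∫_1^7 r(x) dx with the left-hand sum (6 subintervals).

296

Δx = 1.
Sum = 1·[11 + 21 + 35 + 53 + 75 + 101] = 296.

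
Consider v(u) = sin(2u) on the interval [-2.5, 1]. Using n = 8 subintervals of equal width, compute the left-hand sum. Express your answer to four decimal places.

0.3381

Δu = (1 − (-2.5))/8 = 0.4375.
Left endpoints: -2.5, -2.0625, -1.625, -1.1875, -0.75, -0.3125, 0.125, 0.5625.
v(-2.5) ≈ 0.9589, v(-2.0625) ≈ 0.8324, v(-1.625) ≈ 0.1082, v(-1.1875) ≈ -0.6937, v(-0.75) ≈ -0.9975, v(-0.3125) ≈ -0.5851, v(0.125) ≈ 0.2474, v(0.5625) ≈ 0.9023.
Sum = Δu · [v(-2.5) + v(-2.0625) + v(-1.625) + ...].
Sum ≈ 0.3381.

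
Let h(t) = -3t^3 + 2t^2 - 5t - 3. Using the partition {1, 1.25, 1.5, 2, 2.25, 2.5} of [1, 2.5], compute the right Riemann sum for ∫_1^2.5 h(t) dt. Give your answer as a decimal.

Subinterval widths: 0.25, 0.25, 0.5, 0.25, 0.25.
Right endpoints: 1.25, 1.5, 2, 2.25, 2.5.
h(1.25) = -11.984375, h(1.5) = -16.125, h(2) = -29, h(2.25) = -38.296875, h(2.5) = -49.875.
Sum = Σ Δt_i · h(t_i).
Sum = -43.5703125.

-43.5703125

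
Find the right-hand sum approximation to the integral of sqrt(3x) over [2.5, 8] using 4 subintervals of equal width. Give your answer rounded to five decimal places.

Δx = (8 − 2.5)/4 = 1.375.
Right endpoints: 3.875, 5.25, 6.625, 8.
f(3.875) ≈ 3.40955, f(5.25) ≈ 3.96863, f(6.625) ≈ 4.45814, f(8) ≈ 4.89898.
Sum = Δx · [f(3.875) + f(5.25) + f(6.625) + f(8)].
Sum ≈ 23.01102.

23.01102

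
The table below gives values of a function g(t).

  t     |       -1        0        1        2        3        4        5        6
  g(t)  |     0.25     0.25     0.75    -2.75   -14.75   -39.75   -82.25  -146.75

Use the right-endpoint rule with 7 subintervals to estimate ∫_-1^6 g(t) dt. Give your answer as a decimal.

Δt = 1.
Sum = 1·[0.25 + 0.75 + (-2.75) + (-14.75) + (-39.75) + (-82.25) + (-146.75)] = -285.25.

-285.25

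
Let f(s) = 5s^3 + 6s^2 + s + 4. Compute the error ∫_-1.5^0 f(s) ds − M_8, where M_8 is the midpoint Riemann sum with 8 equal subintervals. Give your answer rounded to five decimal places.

Exact integral: ∫_-1.5^0 f(s) ds = 5.296875.
M_8 ≈ 5.3199463.
Error ≈ 5.296875 − 5.3199463 ≈ -0.02307.

-0.02307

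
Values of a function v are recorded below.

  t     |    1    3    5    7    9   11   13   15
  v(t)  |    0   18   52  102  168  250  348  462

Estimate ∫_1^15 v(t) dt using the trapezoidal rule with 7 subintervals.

Δt = 2.
T_7 = (2/2)·[0 + 2·18 + 2·52 + 2·102 + 2·168 + 2·250 + 2·348 + 462] = 2338.

2338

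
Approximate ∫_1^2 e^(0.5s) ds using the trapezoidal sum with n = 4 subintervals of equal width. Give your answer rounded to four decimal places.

Δs = (2 − 1)/4 = 0.25.
f(1) ≈ 1.6487, f(1.25) ≈ 1.8682, f(1.5) ≈ 2.1170, f(1.75) ≈ 2.3989, f(2) ≈ 2.7183.
T_4 = (Δs/2)·[f(s_0) + 2f(s_1) + 2f(s_2) + 2f(s_3) + f(s_4)].
Sum ≈ 2.1419.

2.1419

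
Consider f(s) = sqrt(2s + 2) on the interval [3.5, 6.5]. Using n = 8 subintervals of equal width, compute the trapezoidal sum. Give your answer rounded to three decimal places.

10.364

Δs = (6.5 − 3.5)/8 = 0.375.
f(3.5) ≈ 3.000, f(3.875) ≈ 3.122, f(4.25) ≈ 3.240, f(4.625) ≈ 3.354, f(5) ≈ 3.464, f(5.375) ≈ 3.571, f(5.75) ≈ 3.674, f(6.125) ≈ 3.775, f(6.5) ≈ 3.873.
T_8 = (Δs/2)·[f(s_0) + 2f(s_1) + ... + 2f(s_{7}) + f(s_8)].
Sum ≈ 10.364.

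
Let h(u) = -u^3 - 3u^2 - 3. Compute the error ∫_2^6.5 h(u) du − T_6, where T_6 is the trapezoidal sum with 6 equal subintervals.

6.64453125

Exact integral: ∫_2^6.5 h(u) du = -722.390625.
T_6 = -729.03515625.
Error = -722.390625 − (-729.03515625) = 6.64453125.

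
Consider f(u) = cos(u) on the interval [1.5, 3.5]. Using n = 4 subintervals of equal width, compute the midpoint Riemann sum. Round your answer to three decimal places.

-1.362

Δu = (3.5 − 1.5)/4 = 0.5.
Midpoints: 1.75, 2.25, 2.75, 3.25.
f(1.75) ≈ -0.178, f(2.25) ≈ -0.628, f(2.75) ≈ -0.924, f(3.25) ≈ -0.994.
Sum = Δu · [f(1.75) + f(2.25) + f(2.75) + f(3.25)].
Sum ≈ -1.362.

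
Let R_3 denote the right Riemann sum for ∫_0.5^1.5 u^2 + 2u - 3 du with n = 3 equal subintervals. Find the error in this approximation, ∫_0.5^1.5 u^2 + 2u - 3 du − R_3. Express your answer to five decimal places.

Exact integral: ∫_0.5^1.5 f(u) du ≈ 0.0833333.
R_3 ≈ 0.7685185.
Error ≈ 0.0833333 − 0.7685185 ≈ -0.68519.

-0.68519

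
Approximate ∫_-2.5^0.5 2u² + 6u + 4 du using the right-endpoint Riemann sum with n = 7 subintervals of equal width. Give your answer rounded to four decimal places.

5.9694

Δu = (0.5 − (-2.5))/7 = 3/7.
Right endpoints: -29/14, -23/14, -17/14, -11/14, -5/14, 1/14, 0.5.
f(-29/14) = 15/98, f(-23/14) = -45/98, f(-17/14) = -33/98, f(-11/14) = 51/98, f(-5/14) = 207/98, f(1/14) = 435/98, f(0.5) = 7.5.
Sum = Δu · [f(-29/14) + f(-23/14) + f(-17/14) + ...].
Sum ≈ 5.9694.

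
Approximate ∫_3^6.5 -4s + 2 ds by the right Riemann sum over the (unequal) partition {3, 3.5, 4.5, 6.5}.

Subinterval widths: 0.5, 1, 2.
Right endpoints: 3.5, 4.5, 6.5.
f(3.5) = -12, f(4.5) = -16, f(6.5) = -24.
Sum = Σ Δs_i · f(s_i).
Sum = -70.

-70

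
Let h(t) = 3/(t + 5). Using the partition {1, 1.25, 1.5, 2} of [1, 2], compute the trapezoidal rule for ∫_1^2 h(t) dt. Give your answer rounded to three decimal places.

0.463

Subinterval widths: 0.25, 0.25, 0.5.
h(1) = 0.5, h(1.25) = 0.48, h(1.5) = 6/13, h(2) = 3/7.
On each subinterval the trapezoid contributes (Δt_i/2)·[h(t_{i-1}) + h(t_i)].
Sum ≈ 0.463.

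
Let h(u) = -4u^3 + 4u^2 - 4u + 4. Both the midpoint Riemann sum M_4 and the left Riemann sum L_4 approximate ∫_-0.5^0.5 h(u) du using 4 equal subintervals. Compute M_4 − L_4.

M_4 = 4.3125.
L_4 = 5.
M_4 − L_4 = -0.6875.

-0.6875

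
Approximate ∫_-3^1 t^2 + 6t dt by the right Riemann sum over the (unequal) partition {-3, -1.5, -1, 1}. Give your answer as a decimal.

1.375

Subinterval widths: 1.5, 0.5, 2.
Right endpoints: -1.5, -1, 1.
f(-1.5) = -6.75, f(-1) = -5, f(1) = 7.
Sum = Σ Δt_i · f(t_i).
Sum = 1.375.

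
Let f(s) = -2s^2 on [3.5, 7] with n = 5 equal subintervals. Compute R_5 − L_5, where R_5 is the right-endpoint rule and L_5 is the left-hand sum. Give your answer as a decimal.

R_5 = -226.38.
L_5 = -174.93.
R_5 − L_5 = -51.45.

-51.45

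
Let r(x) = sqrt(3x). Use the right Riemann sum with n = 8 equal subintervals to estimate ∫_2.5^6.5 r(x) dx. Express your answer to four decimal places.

Δx = (6.5 − 2.5)/8 = 0.5.
Right endpoints: 3, 3.5, 4, 4.5, 5, 5.5, 6, 6.5.
r(3) ≈ 3.0000, r(3.5) ≈ 3.2404, r(4) ≈ 3.4641, r(4.5) ≈ 3.6742, r(5) ≈ 3.8730, r(5.5) ≈ 4.0620, r(6) ≈ 4.2426, r(6.5) ≈ 4.4159.
Sum = Δx · [r(3) + r(3.5) + r(4) + ...].
Sum ≈ 14.9861.

14.9861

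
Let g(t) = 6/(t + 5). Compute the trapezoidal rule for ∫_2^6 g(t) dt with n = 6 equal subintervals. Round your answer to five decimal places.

2.71461

Δt = (6 − 2)/6 = 2/3.
g(2) = 6/7, g(8/3) = 18/23, g(10/3) = 0.72, g(4) = 2/3, g(14/3) = 18/29, g(16/3) = 18/31, g(6) = 6/11.
T_6 = (Δt/2)·[g(t_0) + 2g(t_1) + ... + 2g(t_{5}) + g(t_6)].
Sum ≈ 2.71461.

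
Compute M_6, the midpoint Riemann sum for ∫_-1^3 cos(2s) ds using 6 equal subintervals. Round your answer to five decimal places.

0.33954

Δs = (3 − (-1))/6 = 2/3.
Midpoints: -2/3, 0, 2/3, 4/3, 2, 8/3.
f(-2/3) ≈ 0.23524, f(0) ≈ 1.00000, f(2/3) ≈ 0.23524, f(4/3) ≈ -0.88933, f(2) ≈ -0.65364, f(8/3) ≈ 0.58180.
Sum = Δs · [f(-2/3) + f(0) + f(2/3) + ...].
Sum ≈ 0.33954.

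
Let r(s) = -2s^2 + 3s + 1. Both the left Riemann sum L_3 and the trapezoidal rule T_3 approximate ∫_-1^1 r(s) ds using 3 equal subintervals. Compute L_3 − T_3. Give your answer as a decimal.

-2

L_3 ≈ -1.629630.
T_3 ≈ 0.370370.
L_3 − T_3 = -2.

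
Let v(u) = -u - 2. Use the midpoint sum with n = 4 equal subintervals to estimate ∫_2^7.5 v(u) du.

-37.125

Δu = (7.5 − 2)/4 = 1.375.
Midpoints: 2.6875, 4.0625, 5.4375, 6.8125.
v(2.6875) = -4.6875, v(4.0625) = -6.0625, v(5.4375) = -7.4375, v(6.8125) = -8.8125.
Sum = Δu · [v(2.6875) + v(4.0625) + v(5.4375) + v(6.8125)].
Sum = -37.125.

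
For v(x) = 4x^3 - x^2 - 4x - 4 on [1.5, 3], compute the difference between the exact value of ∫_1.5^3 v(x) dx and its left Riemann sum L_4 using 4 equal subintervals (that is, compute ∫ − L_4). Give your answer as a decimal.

Exact integral: ∫_1.5^3 v(x) dx = 48.5625.
L_4 = 34.1484375.
Error = 48.5625 − 34.1484375 = 14.4140625.

14.4140625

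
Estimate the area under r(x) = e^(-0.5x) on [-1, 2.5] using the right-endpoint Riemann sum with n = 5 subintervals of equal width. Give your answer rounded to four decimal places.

Δx = (2.5 − (-1))/5 = 0.7.
Right endpoints: -0.3, 0.4, 1.1, 1.8, 2.5.
r(-0.3) ≈ 1.1618, r(0.4) ≈ 0.8187, r(1.1) ≈ 0.5769, r(1.8) ≈ 0.4066, r(2.5) ≈ 0.2865.
Sum = Δx · [r(-0.3) + r(0.4) + r(1.1) + r(1.8) + r(2.5)].
Sum ≈ 2.2754.

2.2754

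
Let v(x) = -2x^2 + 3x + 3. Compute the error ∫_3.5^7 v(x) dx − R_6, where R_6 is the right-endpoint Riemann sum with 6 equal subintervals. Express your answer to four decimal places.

18.7720

Exact integral: ∫_3.5^7 v(x) dx ≈ -134.458333.
R_6 ≈ -153.230324.
Error ≈ -134.458333 − (-153.230324) ≈ 18.7720.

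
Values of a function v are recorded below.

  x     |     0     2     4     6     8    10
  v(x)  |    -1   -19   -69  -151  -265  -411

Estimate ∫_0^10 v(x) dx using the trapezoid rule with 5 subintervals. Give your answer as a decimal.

-1420

Δx = 2.
T_5 = (2/2)·[(-1) + 2·(-19) + 2·(-69) + 2·(-151) + 2·(-265) + (-411)] = -1420.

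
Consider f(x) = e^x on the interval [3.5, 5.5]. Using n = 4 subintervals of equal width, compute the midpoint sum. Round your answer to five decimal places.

209.38852

Δx = (5.5 − 3.5)/4 = 0.5.
Midpoints: 3.75, 4.25, 4.75, 5.25.
f(3.75) ≈ 42.52108, f(4.25) ≈ 70.10541, f(4.75) ≈ 115.58428, f(5.25) ≈ 190.56627.
Sum = Δx · [f(3.75) + f(4.25) + f(4.75) + f(5.25)].
Sum ≈ 209.38852.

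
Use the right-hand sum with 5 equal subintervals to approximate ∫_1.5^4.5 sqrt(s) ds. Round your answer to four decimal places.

Δs = (4.5 − 1.5)/5 = 0.6.
Right endpoints: 2.1, 2.7, 3.3, 3.9, 4.5.
f(2.1) ≈ 1.4491, f(2.7) ≈ 1.6432, f(3.3) ≈ 1.8166, f(3.9) ≈ 1.9748, f(4.5) ≈ 2.1213.
Sum = Δs · [f(2.1) + f(2.7) + f(3.3) + f(3.9) + f(4.5)].
Sum ≈ 5.4030.

5.4030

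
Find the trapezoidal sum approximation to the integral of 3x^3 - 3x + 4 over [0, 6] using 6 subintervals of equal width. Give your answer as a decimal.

Δx = (6 − 0)/6 = 1.
f(0) = 4, f(1) = 4, f(2) = 22, f(3) = 76, f(4) = 184, f(5) = 364, f(6) = 634.
T_6 = (Δx/2)·[f(x_0) + 2f(x_1) + ... + 2f(x_{5}) + f(x_6)].
Sum = 969.

969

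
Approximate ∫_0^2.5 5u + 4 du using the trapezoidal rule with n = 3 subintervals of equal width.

25.625

Δu = (2.5 − 0)/3 = 5/6.
f(0) = 4, f(5/6) = 49/6, f(5/3) = 37/3, f(2.5) = 16.5.
T_3 = (Δu/2)·[f(u_0) + 2f(u_1) + 2f(u_2) + f(u_3)].
Sum = 25.625.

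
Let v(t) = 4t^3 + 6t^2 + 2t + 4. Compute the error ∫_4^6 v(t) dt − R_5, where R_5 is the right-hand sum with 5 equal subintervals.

Exact integral: ∫_4^6 v(t) dt = 1372.
R_5 = 1521.92.
Error = 1372 − 1521.92 = -149.92.

-149.92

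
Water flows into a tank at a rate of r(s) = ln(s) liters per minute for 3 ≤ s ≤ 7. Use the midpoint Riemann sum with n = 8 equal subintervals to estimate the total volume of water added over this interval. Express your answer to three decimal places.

6.328

Δs = (7 − 3)/8 = 0.5.
Midpoints: 3.25, 3.75, 4.25, 4.75, 5.25, 5.75, 6.25, 6.75.
r(3.25) ≈ 1.179, r(3.75) ≈ 1.322, r(4.25) ≈ 1.447, r(4.75) ≈ 1.558, r(5.25) ≈ 1.658, r(5.75) ≈ 1.749, r(6.25) ≈ 1.833, r(6.75) ≈ 1.910.
Sum = Δs · [r(3.25) + r(3.75) + r(4.25) + ...].
Sum ≈ 6.328.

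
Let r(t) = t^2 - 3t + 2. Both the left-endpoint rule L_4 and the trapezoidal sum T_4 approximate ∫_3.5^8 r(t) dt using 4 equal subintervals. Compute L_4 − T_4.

L_4 = 67.18359375.
T_4 = 88.69921875.
L_4 − T_4 = -21.515625.

-21.515625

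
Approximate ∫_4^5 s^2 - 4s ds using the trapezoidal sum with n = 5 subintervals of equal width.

2.34

Δs = (5 − 4)/5 = 0.2.
f(4) = 0, f(4.2) = 0.84, f(4.4) = 1.76, f(4.6) = 2.76, f(4.8) = 3.84, f(5) = 5.
T_5 = (Δs/2)·[f(s_0) + 2f(s_1) + ... + 2f(s_{4}) + f(s_5)].
Sum = 2.34.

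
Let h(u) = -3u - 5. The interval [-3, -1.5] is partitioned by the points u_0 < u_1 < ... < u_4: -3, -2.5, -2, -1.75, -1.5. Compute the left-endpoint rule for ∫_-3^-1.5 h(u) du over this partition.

3.5625

Subinterval widths: 0.5, 0.5, 0.25, 0.25.
Left endpoints: -3, -2.5, -2, -1.75.
h(-3) = 4, h(-2.5) = 2.5, h(-2) = 1, h(-1.75) = 0.25.
Sum = Σ Δu_i · h(u_i).
Sum = 3.5625.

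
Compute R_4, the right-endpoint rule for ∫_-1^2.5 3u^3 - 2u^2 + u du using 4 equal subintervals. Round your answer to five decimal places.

Δu = (2.5 − (-1))/4 = 0.875.
Right endpoints: -0.125, 0.75, 1.625, 2.5.
f(-0.125) = -83/512, f(0.75) = 0.890625, f(1.625) = 4719/512, f(2.5) = 36.875.
Sum = Δu · [f(-0.125) + f(0.75) + f(1.625) + f(2.5)].
Sum ≈ 40.96777.

40.96777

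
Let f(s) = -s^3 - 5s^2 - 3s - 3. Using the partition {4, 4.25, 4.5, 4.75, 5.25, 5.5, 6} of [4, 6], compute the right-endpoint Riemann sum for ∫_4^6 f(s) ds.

-600.6484375

Subinterval widths: 0.25, 0.25, 0.25, 0.5, 0.25, 0.5.
Right endpoints: 4.25, 4.5, 4.75, 5.25, 5.5, 6.
f(4.25) = -182.828125, f(4.5) = -208.875, f(4.75) = -237.234375, f(5.25) = -301.265625, f(5.5) = -337.125, f(6) = -417.
Sum = Σ Δs_i · f(s_i).
Sum = -600.6484375.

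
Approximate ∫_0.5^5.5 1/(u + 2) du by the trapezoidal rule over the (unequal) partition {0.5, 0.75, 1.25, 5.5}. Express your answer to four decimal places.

Subinterval widths: 0.25, 0.5, 4.25.
f(0.5) = 0.4, f(0.75) = 4/11, f(1.25) = 4/13, f(5.5) = 2/15.
On each subinterval the trapezoid contributes (Δu_i/2)·[f(u_{i-1}) + f(u_i)].
Sum ≈ 1.2005.

1.2005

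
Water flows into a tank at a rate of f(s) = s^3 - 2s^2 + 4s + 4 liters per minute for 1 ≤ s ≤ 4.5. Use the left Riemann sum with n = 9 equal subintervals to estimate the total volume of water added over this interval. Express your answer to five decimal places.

82.47325

Δs = (4.5 − 1)/9 = 7/18.
Left endpoints: 1, 25/18, 16/9, 13/6, 23/9, 53/18, 10/3, 67/18, 37/9.
f(1) = 7, f(25/18) = 48853/5832, f(16/9) = 7588/729, f(13/6) = 2905/216, f(23/9) = 13013/729, f(53/18) = 139769/5832, f(10/3) = 868/27, f(67/18) = 249319/5832, f(37/9) = 40915/729.
Sum = Δs · [f(1) + f(25/18) + f(16/9) + ...].
Sum ≈ 82.47325.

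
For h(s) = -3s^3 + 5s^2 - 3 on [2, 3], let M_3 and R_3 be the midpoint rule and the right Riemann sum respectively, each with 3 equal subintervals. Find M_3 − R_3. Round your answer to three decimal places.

M_3 ≈ -19.92130.
R_3 ≈ -25.74074.
M_3 − R_3 ≈ 5.819.

5.819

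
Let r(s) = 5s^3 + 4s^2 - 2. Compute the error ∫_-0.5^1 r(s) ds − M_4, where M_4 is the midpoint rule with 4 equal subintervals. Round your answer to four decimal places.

0.1362

Exact integral: ∫_-0.5^1 r(s) ds = -0.328125.
M_4 ≈ -0.464355.
Error ≈ -0.328125 − (-0.464355) ≈ 0.1362.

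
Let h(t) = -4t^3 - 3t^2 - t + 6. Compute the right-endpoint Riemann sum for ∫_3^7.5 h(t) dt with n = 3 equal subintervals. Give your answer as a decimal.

Δt = (7.5 − 3)/3 = 1.5.
Right endpoints: 4.5, 6, 7.5.
h(4.5) = -423.75, h(6) = -972, h(7.5) = -1857.75.
Sum = Δt · [h(4.5) + h(6) + h(7.5)].
Sum = -4880.25.

-4880.25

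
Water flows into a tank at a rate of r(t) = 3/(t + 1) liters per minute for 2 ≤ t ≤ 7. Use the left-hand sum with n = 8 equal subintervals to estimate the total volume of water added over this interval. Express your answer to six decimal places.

Δt = (7 − 2)/8 = 0.625.
Left endpoints: 2, 2.625, 3.25, 3.875, 4.5, 5.125, 5.75, 6.375.
r(2) = 1, r(2.625) = 24/29, r(3.25) = 12/17, r(3.875) = 8/13, r(4.5) = 6/11, r(5.125) = 24/49, r(5.75) = 4/9, r(6.375) = 24/59.
Sum = Δt · [r(2) + r(2.625) + r(3.25) + ...].
Sum ≈ 3.147080.

3.147080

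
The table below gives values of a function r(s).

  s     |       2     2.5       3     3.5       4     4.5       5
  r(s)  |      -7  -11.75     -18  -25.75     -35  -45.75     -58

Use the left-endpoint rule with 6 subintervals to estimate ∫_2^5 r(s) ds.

Δs = 0.5.
Sum = 0.5·[(-7) + (-11.75) + (-18) + (-25.75) + (-35) + (-45.75)] = -71.625.

-71.625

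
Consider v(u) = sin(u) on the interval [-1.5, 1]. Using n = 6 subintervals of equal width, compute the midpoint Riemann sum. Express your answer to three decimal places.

-0.473

Δu = (1 − (-1.5))/6 = 5/12.
Midpoints: -31/24, -0.875, -11/24, -1/24, 0.375, 19/24.
v(-31/24) ≈ -0.961, v(-0.875) ≈ -0.768, v(-11/24) ≈ -0.442, v(-1/24) ≈ -0.042, v(0.375) ≈ 0.366, v(19/24) ≈ 0.712.
Sum = Δu · [v(-31/24) + v(-0.875) + v(-11/24) + ...].
Sum ≈ -0.473.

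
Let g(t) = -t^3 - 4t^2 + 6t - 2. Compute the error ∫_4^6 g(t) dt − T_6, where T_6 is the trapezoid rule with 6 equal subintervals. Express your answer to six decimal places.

0.703704

Exact integral: ∫_4^6 g(t) dt ≈ -406.66666667.
T_6 ≈ -407.37037037.
Error ≈ -406.66666667 − (-407.37037037) ≈ 0.703704.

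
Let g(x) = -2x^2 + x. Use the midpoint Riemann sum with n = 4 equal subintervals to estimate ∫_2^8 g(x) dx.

Δx = (8 − 2)/4 = 1.5.
Midpoints: 2.75, 4.25, 5.75, 7.25.
g(2.75) = -12.375, g(4.25) = -31.875, g(5.75) = -60.375, g(7.25) = -97.875.
Sum = Δx · [g(2.75) + g(4.25) + g(5.75) + g(7.25)].
Sum = -303.75.

-303.75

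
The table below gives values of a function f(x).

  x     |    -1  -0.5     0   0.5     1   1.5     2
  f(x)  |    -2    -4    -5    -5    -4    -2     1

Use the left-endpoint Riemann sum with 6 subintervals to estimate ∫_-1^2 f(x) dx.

Δx = 0.5.
Sum = 0.5·[(-2) + (-4) + (-5) + (-5) + (-4) + (-2)] = -11.

-11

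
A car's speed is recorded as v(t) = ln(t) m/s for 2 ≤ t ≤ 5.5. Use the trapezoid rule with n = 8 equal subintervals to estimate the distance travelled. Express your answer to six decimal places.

4.484757

Δt = (5.5 − 2)/8 = 0.4375.
v(2) ≈ 0.693147, v(2.4375) ≈ 0.890973, v(2.875) ≈ 1.056053, v(3.3125) ≈ 1.197703, v(3.75) ≈ 1.321756, v(4.1875) ≈ 1.432104, v(4.625) ≈ 1.531476, v(5.0625) ≈ 1.621860, v(5.5) ≈ 1.704748.
T_8 = (Δt/2)·[v(t_0) + 2v(t_1) + ... + 2v(t_{7}) + v(t_8)].
Sum ≈ 4.484757.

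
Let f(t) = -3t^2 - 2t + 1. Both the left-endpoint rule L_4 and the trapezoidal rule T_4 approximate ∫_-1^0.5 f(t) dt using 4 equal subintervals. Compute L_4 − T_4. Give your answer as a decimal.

0.140625

L_4 = 1.16015625.
T_4 = 1.01953125.
L_4 − T_4 = 0.140625.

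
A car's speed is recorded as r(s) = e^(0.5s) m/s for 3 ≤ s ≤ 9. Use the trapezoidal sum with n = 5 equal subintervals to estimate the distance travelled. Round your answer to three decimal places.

Δs = (9 − 3)/5 = 1.2.
r(3) ≈ 4.482, r(4.2) ≈ 8.166, r(5.4) ≈ 14.880, r(6.6) ≈ 27.113, r(7.8) ≈ 49.402, r(9) ≈ 90.017.
T_5 = (Δs/2)·[r(s_0) + 2r(s_1) + ... + 2r(s_{4}) + r(s_5)].
Sum ≈ 176.172.

176.172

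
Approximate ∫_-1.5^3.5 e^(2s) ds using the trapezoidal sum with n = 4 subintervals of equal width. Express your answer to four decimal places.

807.9427

Δs = (3.5 − (-1.5))/4 = 1.25.
f(-1.5) ≈ 0.0498, f(-0.25) ≈ 0.6065, f(1) ≈ 7.3891, f(2.25) ≈ 90.0171, f(3.5) ≈ 1096.6332.
T_4 = (Δs/2)·[f(s_0) + 2f(s_1) + 2f(s_2) + 2f(s_3) + f(s_4)].
Sum ≈ 807.9427.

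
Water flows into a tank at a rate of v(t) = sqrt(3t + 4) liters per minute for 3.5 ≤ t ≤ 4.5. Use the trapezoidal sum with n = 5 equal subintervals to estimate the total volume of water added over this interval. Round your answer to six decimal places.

Δt = (4.5 − 3.5)/5 = 0.2.
v(3.5) ≈ 3.807887, v(3.7) ≈ 3.885872, v(3.9) ≈ 3.962323, v(4.1) ≈ 4.037326, v(4.3) ≈ 4.110961, v(4.5) ≈ 4.183300.
T_5 = (Δt/2)·[v(t_0) + 2v(t_1) + ... + 2v(t_{4}) + v(t_5)].
Sum ≈ 3.998415.

3.998415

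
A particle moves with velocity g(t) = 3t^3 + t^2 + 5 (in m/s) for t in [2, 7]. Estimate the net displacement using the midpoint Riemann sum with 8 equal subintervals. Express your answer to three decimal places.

Δt = (7 − 2)/8 = 0.625.
Midpoints: 2.3125, 2.9375, 3.5625, 4.1875, 4.8125, 5.4375, 6.0625, 6.6875.
g(2.3125) = 194343/4096, g(2.9375) = 367293/4096, g(3.5625) = 628043/4096, g(4.1875) = 994593/4096, g(4.8125) = 1484943/4096, g(5.4375) = 2117093/4096, g(6.0625) = 2909043/4096, g(6.6875) = 3878793/4096.
Sum = Δt · [g(2.3125) + g(2.9375) + g(3.5625) + ...].
Sum ≈ 1918.662.

1918.662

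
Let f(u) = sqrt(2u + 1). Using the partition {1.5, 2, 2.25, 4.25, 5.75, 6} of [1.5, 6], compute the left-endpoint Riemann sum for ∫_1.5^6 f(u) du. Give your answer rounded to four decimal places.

Subinterval widths: 0.5, 0.25, 2, 1.5, 0.25.
Left endpoints: 1.5, 2, 2.25, 4.25, 5.75.
f(1.5) ≈ 2.0000, f(2) ≈ 2.2361, f(2.25) ≈ 2.3452, f(4.25) ≈ 3.0822, f(5.75) ≈ 3.5355.
Sum = Σ Δu_i · f(u_i).
Sum ≈ 11.7566.

11.7566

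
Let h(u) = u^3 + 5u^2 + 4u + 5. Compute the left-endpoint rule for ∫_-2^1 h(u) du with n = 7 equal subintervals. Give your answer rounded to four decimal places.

19.2857

Δu = (1 − (-2))/7 = 3/7.
Left endpoints: -2, -11/7, -8/7, -5/7, -2/7, 1/7, 4/7.
h(-2) = 9, h(-11/7) = 2463/343, h(-8/7) = 1875/343, h(-5/7) = 1485/343, h(-2/7) = 1455/343, h(1/7) = 1947/343, h(4/7) = 3123/343.
Sum = Δu · [h(-2) + h(-11/7) + h(-8/7) + ...].
Sum ≈ 19.2857.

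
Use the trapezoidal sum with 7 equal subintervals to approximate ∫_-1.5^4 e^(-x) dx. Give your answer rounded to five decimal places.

4.69067

Δx = (4 − (-1.5))/7 = 11/14.
f(-1.5) ≈ 4.48169, f(-5/7) ≈ 2.04273, f(1/14) ≈ 0.93106, f(6/7) ≈ 0.42437, f(23/14) ≈ 0.19343, f(17/7) ≈ 0.08816, f(45/14) ≈ 0.04018, f(4) ≈ 0.01832.
T_7 = (Δx/2)·[f(x_0) + 2f(x_1) + ... + 2f(x_{6}) + f(x_7)].
Sum ≈ 4.69067.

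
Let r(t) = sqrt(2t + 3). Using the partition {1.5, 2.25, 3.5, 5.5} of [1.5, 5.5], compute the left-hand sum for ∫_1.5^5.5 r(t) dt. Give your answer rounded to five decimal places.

Subinterval widths: 0.75, 1.25, 2.
Left endpoints: 1.5, 2.25, 3.5.
r(1.5) ≈ 2.44949, r(2.25) ≈ 2.73861, r(3.5) ≈ 3.16228.
Sum = Σ Δt_i · r(t_i).
Sum ≈ 11.58494.

11.58494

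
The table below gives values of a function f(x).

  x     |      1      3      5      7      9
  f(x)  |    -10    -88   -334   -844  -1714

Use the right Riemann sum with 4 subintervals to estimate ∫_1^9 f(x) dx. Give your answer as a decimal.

-5960

Δx = 2.
Sum = 2·[(-88) + (-334) + (-844) + (-1714)] = -5960.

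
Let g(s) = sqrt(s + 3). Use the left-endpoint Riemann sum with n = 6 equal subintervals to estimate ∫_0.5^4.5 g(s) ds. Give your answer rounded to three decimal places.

Δs = (4.5 − 0.5)/6 = 2/3.
Left endpoints: 0.5, 7/6, 11/6, 2.5, 19/6, 23/6.
g(0.5) ≈ 1.871, g(7/6) ≈ 2.041, g(11/6) ≈ 2.198, g(2.5) ≈ 2.345, g(19/6) ≈ 2.483, g(23/6) ≈ 2.614.
Sum = Δs · [g(0.5) + g(7/6) + g(11/6) + ...].
Sum ≈ 9.035.

9.035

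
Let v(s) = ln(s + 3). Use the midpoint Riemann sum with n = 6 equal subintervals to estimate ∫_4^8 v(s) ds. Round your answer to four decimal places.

Δs = (8 − 4)/6 = 2/3.
Midpoints: 13/3, 5, 17/3, 19/3, 7, 23/3.
v(13/3) ≈ 1.9924, v(5) ≈ 2.0794, v(17/3) ≈ 2.1595, v(19/3) ≈ 2.2336, v(7) ≈ 2.3026, v(23/3) ≈ 2.3671.
Sum = Δs · [v(13/3) + v(5) + v(17/3) + ...].
Sum ≈ 8.7564.

8.7564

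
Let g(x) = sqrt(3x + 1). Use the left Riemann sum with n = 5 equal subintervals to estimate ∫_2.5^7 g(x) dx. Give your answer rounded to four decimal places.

Δx = (7 − 2.5)/5 = 0.9.
Left endpoints: 2.5, 3.4, 4.3, 5.2, 6.1.
g(2.5) ≈ 2.9155, g(3.4) ≈ 3.3466, g(4.3) ≈ 3.7283, g(5.2) ≈ 4.0743, g(6.1) ≈ 4.3932.
Sum = Δx · [g(2.5) + g(3.4) + g(4.3) + g(5.2) + g(6.1)].
Sum ≈ 16.6121.

16.6121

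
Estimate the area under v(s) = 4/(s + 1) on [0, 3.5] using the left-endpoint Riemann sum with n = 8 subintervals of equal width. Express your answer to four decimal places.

6.7564

Δs = (3.5 − 0)/8 = 0.4375.
Left endpoints: 0, 0.4375, 0.875, 1.3125, 1.75, 2.1875, 2.625, 3.0625.
v(0) = 4, v(0.4375) = 64/23, v(0.875) = 32/15, v(1.3125) = 64/37, v(1.75) = 16/11, v(2.1875) = 64/51, v(2.625) = 32/29, v(3.0625) = 64/65.
Sum = Δs · [v(0) + v(0.4375) + v(0.875) + ...].
Sum ≈ 6.7564.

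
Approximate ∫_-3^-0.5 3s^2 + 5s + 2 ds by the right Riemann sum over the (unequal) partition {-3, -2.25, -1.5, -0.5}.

Subinterval widths: 0.75, 0.75, 1.
Right endpoints: -2.25, -1.5, -0.5.
f(-2.25) = 5.9375, f(-1.5) = 1.25, f(-0.5) = 0.25.
Sum = Σ Δs_i · f(s_i).
Sum = 5.640625.

5.640625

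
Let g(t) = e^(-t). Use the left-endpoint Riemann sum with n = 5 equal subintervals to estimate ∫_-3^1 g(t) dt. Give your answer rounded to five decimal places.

Δt = (1 − (-3))/5 = 0.8.
Left endpoints: -3, -2.2, -1.4, -0.6, 0.2.
g(-3) ≈ 20.08554, g(-2.2) ≈ 9.02501, g(-1.4) ≈ 4.05520, g(-0.6) ≈ 1.82212, g(0.2) ≈ 0.81873.
Sum = Δt · [g(-3) + g(-2.2) + g(-1.4) + g(-0.6) + g(0.2)].
Sum ≈ 28.64528.

28.64528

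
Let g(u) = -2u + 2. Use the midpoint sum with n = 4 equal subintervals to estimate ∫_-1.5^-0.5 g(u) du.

Δu = (-0.5 − (-1.5))/4 = 0.25.
Midpoints: -1.375, -1.125, -0.875, -0.625.
g(-1.375) = 4.75, g(-1.125) = 4.25, g(-0.875) = 3.75, g(-0.625) = 3.25.
Sum = Δu · [g(-1.375) + g(-1.125) + g(-0.875) + g(-0.625)].
Sum = 4.

4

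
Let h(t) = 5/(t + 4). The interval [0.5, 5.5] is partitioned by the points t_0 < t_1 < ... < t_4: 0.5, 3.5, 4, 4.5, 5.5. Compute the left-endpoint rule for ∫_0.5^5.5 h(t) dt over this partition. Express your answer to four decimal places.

4.5674

Subinterval widths: 3, 0.5, 0.5, 1.
Left endpoints: 0.5, 3.5, 4, 4.5.
h(0.5) = 10/9, h(3.5) = 2/3, h(4) = 0.625, h(4.5) = 10/17.
Sum = Σ Δt_i · h(t_i).
Sum ≈ 4.5674.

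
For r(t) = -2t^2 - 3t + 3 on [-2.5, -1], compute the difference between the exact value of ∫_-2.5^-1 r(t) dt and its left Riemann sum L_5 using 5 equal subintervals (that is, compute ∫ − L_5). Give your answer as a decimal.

Exact integral: ∫_-2.5^-1 r(t) dt = 2.625.
L_5 = 1.68.
Error = 2.625 − 1.68 = 0.945.

0.945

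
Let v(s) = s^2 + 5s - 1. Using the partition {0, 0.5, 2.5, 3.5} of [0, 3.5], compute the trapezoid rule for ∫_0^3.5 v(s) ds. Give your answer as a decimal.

Subinterval widths: 0.5, 2, 1.
v(0) = -1, v(0.5) = 1.75, v(2.5) = 17.75, v(3.5) = 28.75.
On each subinterval the trapezoid contributes (Δs_i/2)·[v(s_{i-1}) + v(s_i)].
Sum = 42.9375.

42.9375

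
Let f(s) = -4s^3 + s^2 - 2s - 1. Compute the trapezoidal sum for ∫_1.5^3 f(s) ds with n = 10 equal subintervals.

-76.45875

Δs = (3 − 1.5)/10 = 0.15.
f(1.5) = -15.25, f(1.65) = -19.546, f(1.8) = -24.688, f(1.95) = -30.757, f(2.1) = -37.834, f(2.25) = -46, f(2.4) = -55.336, f(2.55) = -65.923, f(2.7) = -77.842, f(2.85) = -91.174, f(3) = -106.
T_10 = (Δs/2)·[f(s_0) + 2f(s_1) + ... + 2f(s_{9}) + f(s_10)].
Sum = -76.45875.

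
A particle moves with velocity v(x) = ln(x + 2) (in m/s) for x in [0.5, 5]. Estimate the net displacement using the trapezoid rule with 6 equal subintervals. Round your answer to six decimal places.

6.818643

Δx = (5 − 0.5)/6 = 0.75.
v(0.5) ≈ 0.916291, v(1.25) ≈ 1.178655, v(2) ≈ 1.386294, v(2.75) ≈ 1.558145, v(3.5) ≈ 1.704748, v(4.25) ≈ 1.832581, v(5) ≈ 1.945910.
T_6 = (Δx/2)·[v(x_0) + 2v(x_1) + ... + 2v(x_{5}) + v(x_6)].
Sum ≈ 6.818643.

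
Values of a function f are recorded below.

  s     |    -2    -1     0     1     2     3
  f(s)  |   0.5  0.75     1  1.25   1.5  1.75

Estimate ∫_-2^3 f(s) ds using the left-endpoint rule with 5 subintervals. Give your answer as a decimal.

Δs = 1.
Sum = 1·[0.5 + 0.75 + 1 + 1.25 + 1.5] = 5.

5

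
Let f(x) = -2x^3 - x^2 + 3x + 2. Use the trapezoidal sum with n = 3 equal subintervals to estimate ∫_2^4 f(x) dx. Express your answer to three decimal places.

Δx = (4 − 2)/3 = 2/3.
f(2) = -12, f(8/3) = -946/27, f(10/3) = -1976/27, f(4) = -130.
T_3 = (Δx/2)·[f(x_0) + 2f(x_1) + 2f(x_2) + f(x_3)].
Sum ≈ -119.481.

-119.481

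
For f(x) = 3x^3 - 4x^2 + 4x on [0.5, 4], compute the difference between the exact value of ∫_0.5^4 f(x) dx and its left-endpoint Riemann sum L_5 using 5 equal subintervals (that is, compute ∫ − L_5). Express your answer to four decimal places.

45.2740

Exact integral: ∫_0.5^4 f(x) dx ≈ 138.286458.
L_5 = 93.0125.
Error ≈ 138.286458 − 93.0125 ≈ 45.2740.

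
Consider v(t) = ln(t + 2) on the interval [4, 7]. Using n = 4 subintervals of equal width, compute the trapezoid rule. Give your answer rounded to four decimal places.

6.0219

Δt = (7 − 4)/4 = 0.75.
v(4) ≈ 1.7918, v(4.75) ≈ 1.9095, v(5.5) ≈ 2.0149, v(6.25) ≈ 2.1102, v(7) ≈ 2.1972.
T_4 = (Δt/2)·[v(t_0) + 2v(t_1) + 2v(t_2) + 2v(t_3) + v(t_4)].
Sum ≈ 6.0219.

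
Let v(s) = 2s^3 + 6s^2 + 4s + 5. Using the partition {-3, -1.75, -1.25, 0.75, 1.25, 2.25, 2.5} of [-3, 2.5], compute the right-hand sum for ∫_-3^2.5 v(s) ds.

133.9765625

Subinterval widths: 1.25, 0.5, 2, 0.5, 1, 0.25.
Right endpoints: -1.75, -1.25, 0.75, 1.25, 2.25, 2.5.
v(-1.75) = 5.65625, v(-1.25) = 5.46875, v(0.75) = 12.21875, v(1.25) = 23.28125, v(2.25) = 67.15625, v(2.5) = 83.75.
Sum = Σ Δs_i · v(s_i).
Sum = 133.9765625.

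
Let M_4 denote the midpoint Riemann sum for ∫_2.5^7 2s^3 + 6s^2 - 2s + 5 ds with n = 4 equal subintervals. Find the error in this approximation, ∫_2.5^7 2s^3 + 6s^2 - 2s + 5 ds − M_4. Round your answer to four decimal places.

Exact integral: ∫_2.5^7 f(s) ds = 1815.46875.
M_4 ≈ 1799.094727.
Error ≈ 1815.46875 − 1799.094727 ≈ 16.3740.

16.3740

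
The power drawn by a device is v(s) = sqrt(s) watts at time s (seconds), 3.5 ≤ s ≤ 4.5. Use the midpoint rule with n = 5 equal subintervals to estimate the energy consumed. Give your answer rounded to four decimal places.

Δs = (4.5 − 3.5)/5 = 0.2.
Midpoints: 3.6, 3.8, 4, 4.2, 4.4.
v(3.6) ≈ 1.8974, v(3.8) ≈ 1.9494, v(4) ≈ 2.0000, v(4.2) ≈ 2.0494, v(4.4) ≈ 2.0976.
Sum = Δs · [v(3.6) + v(3.8) + v(4) + v(4.2) + v(4.4)].
Sum ≈ 1.9987.

1.9987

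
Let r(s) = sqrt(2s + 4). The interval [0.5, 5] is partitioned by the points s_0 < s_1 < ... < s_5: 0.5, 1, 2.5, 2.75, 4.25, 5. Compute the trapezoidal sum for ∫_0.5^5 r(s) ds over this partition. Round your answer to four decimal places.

13.7110

Subinterval widths: 0.5, 1.5, 0.25, 1.5, 0.75.
r(0.5) ≈ 2.2361, r(1) ≈ 2.4495, r(2.5) ≈ 3.0000, r(2.75) ≈ 3.0822, r(4.25) ≈ 3.5355, r(5) ≈ 3.7417.
On each subinterval the trapezoid contributes (Δs_i/2)·[r(s_{i-1}) + r(s_i)].
Sum ≈ 13.7110.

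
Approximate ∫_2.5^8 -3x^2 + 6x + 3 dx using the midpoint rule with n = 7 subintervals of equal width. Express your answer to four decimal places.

Δx = (8 − 2.5)/7 = 11/14.
Midpoints: 81/28, 103/28, 125/28, 5.25, 169/28, 191/28, 213/28.
f(81/28) = -3723/784, f(103/28) = -12171/784, f(125/28) = -23523/784, f(5.25) = -48.1875, f(169/28) = -54939/784, f(191/28) = -75003/784, f(213/28) = -97971/784.
Sum = Δx · [f(81/28) + f(103/28) + f(125/28) + ...].
Sum ≈ -305.7761.

-305.7761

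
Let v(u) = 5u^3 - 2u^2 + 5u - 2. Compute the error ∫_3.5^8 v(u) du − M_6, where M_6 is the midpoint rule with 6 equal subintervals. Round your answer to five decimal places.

17.77148

Exact integral: ∫_3.5^8 v(u) du = 4740.046875.
M_6 ≈ 4722.2753906.
Error ≈ 4740.046875 − 4722.2753906 ≈ 17.77148.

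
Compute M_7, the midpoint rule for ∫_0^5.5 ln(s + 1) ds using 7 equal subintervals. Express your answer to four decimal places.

6.6877

Δs = (5.5 − 0)/7 = 11/14.
Midpoints: 11/28, 33/28, 55/28, 2.75, 99/28, 121/28, 143/28.
f(11/28) ≈ 0.3314, f(33/28) ≈ 0.7787, f(55/28) ≈ 1.0866, f(2.75) ≈ 1.3218, f(99/28) ≈ 1.5120, f(121/28) ≈ 1.6717, f(143/28) ≈ 1.8095.
Sum = Δs · [f(11/28) + f(33/28) + f(55/28) + ...].
Sum ≈ 6.6877.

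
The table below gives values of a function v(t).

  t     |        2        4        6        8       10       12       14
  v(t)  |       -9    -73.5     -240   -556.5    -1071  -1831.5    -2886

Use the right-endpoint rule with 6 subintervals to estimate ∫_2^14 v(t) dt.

Δt = 2.
Sum = 2·[(-73.5) + (-240) + (-556.5) + (-1071) + (-1831.5) + (-2886)] = -13317.

-13317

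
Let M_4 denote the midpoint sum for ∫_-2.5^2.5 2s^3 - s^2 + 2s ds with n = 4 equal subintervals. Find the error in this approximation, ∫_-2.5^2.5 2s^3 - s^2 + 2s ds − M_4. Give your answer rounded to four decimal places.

-0.6510

Exact integral: ∫_-2.5^2.5 f(s) ds ≈ -10.416667.
M_4 = -9.765625.
Error ≈ -10.416667 − (-9.765625) ≈ -0.6510.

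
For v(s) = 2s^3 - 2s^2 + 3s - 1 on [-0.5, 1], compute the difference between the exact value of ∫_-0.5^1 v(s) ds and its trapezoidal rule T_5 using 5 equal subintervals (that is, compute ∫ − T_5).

Exact integral: ∫_-0.5^1 v(s) ds = -0.65625.
T_5 = -0.6675.
Error = -0.65625 − (-0.6675) = 0.01125.

0.01125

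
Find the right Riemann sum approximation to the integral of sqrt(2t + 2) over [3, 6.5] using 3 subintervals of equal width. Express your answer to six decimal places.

Δt = (6.5 − 3)/3 = 7/6.
Right endpoints: 25/6, 16/3, 6.5.
f(25/6) ≈ 3.214550, f(16/3) ≈ 3.559026, f(6.5) ≈ 3.872983.
Sum = Δt · [f(25/6) + f(16/3) + f(6.5)].
Sum ≈ 12.420986.

12.420986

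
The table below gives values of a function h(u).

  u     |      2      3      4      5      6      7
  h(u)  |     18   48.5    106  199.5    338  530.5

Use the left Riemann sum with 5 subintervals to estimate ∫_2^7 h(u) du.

710

Δu = 1.
Sum = 1·[18 + 48.5 + 106 + 199.5 + 338] = 710.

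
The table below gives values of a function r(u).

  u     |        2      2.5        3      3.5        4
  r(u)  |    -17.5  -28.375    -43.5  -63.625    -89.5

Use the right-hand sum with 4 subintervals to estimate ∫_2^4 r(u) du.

Δu = 0.5.
Sum = 0.5·[(-28.375) + (-43.5) + (-63.625) + (-89.5)] = -112.5.

-112.5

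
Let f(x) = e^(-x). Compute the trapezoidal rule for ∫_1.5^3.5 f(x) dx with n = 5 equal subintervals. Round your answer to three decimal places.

Δx = (3.5 − 1.5)/5 = 0.4.
f(1.5) ≈ 0.223, f(1.9) ≈ 0.150, f(2.3) ≈ 0.100, f(2.7) ≈ 0.067, f(3.1) ≈ 0.045, f(3.5) ≈ 0.030.
T_5 = (Δx/2)·[f(x_0) + 2f(x_1) + ... + 2f(x_{4}) + f(x_5)].
Sum ≈ 0.195.

0.195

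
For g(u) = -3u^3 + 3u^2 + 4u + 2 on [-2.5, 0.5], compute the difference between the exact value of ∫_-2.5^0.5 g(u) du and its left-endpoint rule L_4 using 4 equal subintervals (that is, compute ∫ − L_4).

-23.34375

Exact integral: ∫_-2.5^0.5 g(u) du = 39.
L_4 = 62.34375.
Error = 39 − 62.34375 = -23.34375.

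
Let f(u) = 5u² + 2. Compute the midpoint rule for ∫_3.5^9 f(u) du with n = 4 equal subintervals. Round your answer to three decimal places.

Δu = (9 − 3.5)/4 = 1.375.
Midpoints: 4.1875, 5.5625, 6.9375, 8.3125.
f(4.1875) = 89.67578125, f(5.5625) = 156.70703125, f(6.9375) = 242.64453125, f(8.3125) = 347.48828125.
Sum = Δu · [f(4.1875) + f(5.5625) + f(6.9375) + f(8.3125)].
Sum ≈ 1150.209.

1150.209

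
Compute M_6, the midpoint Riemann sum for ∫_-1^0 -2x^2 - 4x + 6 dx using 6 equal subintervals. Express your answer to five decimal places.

Δx = (0 − (-1))/6 = 1/6.
Midpoints: -11/12, -0.75, -7/12, -5/12, -0.25, -1/12.
f(-11/12) = 575/72, f(-0.75) = 7.875, f(-7/12) = 551/72, f(-5/12) = 527/72, f(-0.25) = 6.875, f(-1/12) = 455/72.
Sum = Δx · [f(-11/12) + f(-0.75) + f(-7/12) + ...].
Sum ≈ 7.33796.

7.33796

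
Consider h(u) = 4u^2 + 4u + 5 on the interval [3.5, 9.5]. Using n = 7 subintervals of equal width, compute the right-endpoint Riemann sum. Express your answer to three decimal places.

1418.939

Δu = (9.5 − 3.5)/7 = 6/7.
Right endpoints: 61/14, 73/14, 85/14, 97/14, 109/14, 121/14, 9.5.
h(61/14) = 4820/49, h(73/14) = 6596/49, h(85/14) = 8660/49, h(97/14) = 11012/49, h(109/14) = 13652/49, h(121/14) = 16580/49, h(9.5) = 404.
Sum = Δu · [h(61/14) + h(73/14) + h(85/14) + ...].
Sum ≈ 1418.939.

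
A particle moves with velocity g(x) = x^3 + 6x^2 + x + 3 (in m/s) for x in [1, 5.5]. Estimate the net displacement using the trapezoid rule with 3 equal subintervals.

Δx = (5.5 − 1)/3 = 1.5.
g(1) = 11, g(2.5) = 58.625, g(4) = 167, g(5.5) = 356.375.
T_3 = (Δx/2)·[g(x_0) + 2g(x_1) + 2g(x_2) + g(x_3)].
Sum = 613.96875.

613.96875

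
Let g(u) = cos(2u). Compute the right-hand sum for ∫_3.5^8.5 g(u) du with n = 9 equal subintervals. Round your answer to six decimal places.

Δu = (8.5 − 3.5)/9 = 5/9.
Right endpoints: 73/18, 83/18, 31/6, 103/18, 113/18, 41/6, 133/18, 143/18, 8.5.
g(73/18) ≈ -0.254305, g(83/18) ≈ -0.979556, g(31/6) ≈ -0.614886, g(103/18) ≈ 0.433948, g(113/18) ≈ 0.999942, g(41/6) ≈ 0.453332, g(133/18) ≈ -0.597685, g(143/18) ≈ -0.983678, g(8.5) ≈ -0.275163.
Sum = Δu · [g(73/18) + g(83/18) + g(31/6) + ...].
Sum ≈ -1.010028.

-1.010028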